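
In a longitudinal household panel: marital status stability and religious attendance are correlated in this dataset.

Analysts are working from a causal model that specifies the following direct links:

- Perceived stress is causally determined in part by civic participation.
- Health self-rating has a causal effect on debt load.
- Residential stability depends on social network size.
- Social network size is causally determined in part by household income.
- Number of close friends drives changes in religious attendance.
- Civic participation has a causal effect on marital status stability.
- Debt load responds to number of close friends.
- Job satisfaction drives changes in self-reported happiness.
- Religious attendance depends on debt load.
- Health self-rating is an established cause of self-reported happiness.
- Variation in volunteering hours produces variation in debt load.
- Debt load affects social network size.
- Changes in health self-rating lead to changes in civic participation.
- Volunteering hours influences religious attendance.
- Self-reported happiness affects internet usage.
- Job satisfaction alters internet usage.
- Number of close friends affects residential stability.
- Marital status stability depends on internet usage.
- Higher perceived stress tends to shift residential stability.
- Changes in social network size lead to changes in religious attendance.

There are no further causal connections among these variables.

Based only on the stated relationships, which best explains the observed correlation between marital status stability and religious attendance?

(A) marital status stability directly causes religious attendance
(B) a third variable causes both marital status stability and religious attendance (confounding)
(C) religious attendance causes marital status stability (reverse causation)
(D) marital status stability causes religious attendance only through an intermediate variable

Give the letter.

B

Health self-rating causes marital status stability (health self-rating → civic participation → marital status stability) and religious attendance (health self-rating → debt load → religious attendance) — a common cause creating the correlation.
There is no stated path from marital status stability to religious attendance or from religious attendance to marital status stability, so neither direct nor reverse causation applies.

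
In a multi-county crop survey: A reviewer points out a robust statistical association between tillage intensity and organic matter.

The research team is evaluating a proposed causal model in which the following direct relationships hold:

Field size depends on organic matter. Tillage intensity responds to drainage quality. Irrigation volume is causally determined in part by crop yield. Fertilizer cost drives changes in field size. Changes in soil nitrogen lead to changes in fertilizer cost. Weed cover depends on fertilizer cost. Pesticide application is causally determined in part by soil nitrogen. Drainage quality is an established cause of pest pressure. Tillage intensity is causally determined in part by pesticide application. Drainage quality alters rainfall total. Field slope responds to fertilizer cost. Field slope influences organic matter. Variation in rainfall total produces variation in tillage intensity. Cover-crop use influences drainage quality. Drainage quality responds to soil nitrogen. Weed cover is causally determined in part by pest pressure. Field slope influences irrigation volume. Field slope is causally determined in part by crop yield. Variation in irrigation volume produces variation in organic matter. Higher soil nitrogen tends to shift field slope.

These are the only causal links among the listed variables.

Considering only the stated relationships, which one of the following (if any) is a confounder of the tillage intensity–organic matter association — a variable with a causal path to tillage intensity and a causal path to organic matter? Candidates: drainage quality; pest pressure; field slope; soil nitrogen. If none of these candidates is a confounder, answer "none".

soil nitrogen

Soil nitrogen causes tillage intensity (soil nitrogen → drainage quality → tillage intensity) and also causes organic matter (soil nitrogen → field slope → organic matter); it is a common cause of both.
Each of the other candidates lacks a causal path to at least one of tillage intensity and organic matter, so they do not confound the relationship.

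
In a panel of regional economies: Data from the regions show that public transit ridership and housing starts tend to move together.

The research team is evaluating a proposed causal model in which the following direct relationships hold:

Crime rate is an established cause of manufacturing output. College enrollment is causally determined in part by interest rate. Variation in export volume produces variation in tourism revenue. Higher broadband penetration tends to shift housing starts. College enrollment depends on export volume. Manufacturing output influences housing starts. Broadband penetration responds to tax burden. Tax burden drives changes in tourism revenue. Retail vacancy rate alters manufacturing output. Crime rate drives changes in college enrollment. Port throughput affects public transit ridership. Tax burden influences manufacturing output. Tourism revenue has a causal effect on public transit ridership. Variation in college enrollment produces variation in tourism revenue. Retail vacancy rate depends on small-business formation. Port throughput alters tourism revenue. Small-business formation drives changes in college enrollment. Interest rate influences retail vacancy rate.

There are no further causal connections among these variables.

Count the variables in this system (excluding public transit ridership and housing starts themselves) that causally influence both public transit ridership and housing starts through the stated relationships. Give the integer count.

The common causes are: crime rate (to public transit ridership via crime rate → college enrollment → tourism revenue → public transit ridership; to housing starts via crime rate → manufacturing output → housing starts); interest rate (to public transit ridership via interest rate → college enrollment → tourism revenue → public transit ridership; to housing starts via interest rate → retail vacancy rate → manufacturing output → housing starts); small-business formation (to public transit ridership via small-business formation → college enrollment → tourism revenue → public transit ridership; to housing starts via small-business formation → retail vacancy rate → manufacturing output → housing starts); tax burden (to public transit ridership via tax burden → tourism revenue → public transit ridership; to housing starts via tax burden → manufacturing output → housing starts).
Every other variable lacks a causal path to at least one of public transit ridership and housing starts.

4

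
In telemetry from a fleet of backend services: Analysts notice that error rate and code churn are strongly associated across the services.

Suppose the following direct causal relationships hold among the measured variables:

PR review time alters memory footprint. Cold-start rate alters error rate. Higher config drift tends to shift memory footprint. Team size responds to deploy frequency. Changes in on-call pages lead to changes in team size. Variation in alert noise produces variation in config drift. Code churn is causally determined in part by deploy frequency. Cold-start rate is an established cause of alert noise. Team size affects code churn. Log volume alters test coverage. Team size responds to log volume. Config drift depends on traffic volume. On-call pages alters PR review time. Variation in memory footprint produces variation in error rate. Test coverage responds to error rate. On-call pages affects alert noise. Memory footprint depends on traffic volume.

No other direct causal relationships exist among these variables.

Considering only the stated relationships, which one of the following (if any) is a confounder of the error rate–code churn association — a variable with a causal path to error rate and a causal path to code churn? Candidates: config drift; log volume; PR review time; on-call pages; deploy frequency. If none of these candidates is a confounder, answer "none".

On-call pages causes error rate (on-call pages → PR review time → memory footprint → error rate) and also causes code churn (on-call pages → team size → code churn); it is a common cause of both.
Each of the other candidates lacks a causal path to at least one of error rate and code churn, so they do not confound the relationship.

on-call pages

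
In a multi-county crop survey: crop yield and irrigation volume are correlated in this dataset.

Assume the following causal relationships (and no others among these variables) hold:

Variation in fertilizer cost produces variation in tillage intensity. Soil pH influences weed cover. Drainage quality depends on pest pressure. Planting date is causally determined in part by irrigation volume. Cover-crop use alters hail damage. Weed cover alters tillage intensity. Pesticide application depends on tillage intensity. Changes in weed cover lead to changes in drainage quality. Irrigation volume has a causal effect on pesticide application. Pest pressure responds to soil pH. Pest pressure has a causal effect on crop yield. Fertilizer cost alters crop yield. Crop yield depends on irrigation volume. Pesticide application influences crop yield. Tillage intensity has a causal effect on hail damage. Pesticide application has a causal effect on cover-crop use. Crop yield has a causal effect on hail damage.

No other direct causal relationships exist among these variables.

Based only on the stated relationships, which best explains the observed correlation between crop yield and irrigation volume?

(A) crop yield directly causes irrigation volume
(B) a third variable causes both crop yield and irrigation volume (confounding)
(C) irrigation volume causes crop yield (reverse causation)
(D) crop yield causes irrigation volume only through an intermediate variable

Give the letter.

C

The stated link runs irrigation volume → crop yield; crop yield has no causal path to irrigation volume. No variable causes both, so confounding is ruled out. The correlation reflects reverse causation.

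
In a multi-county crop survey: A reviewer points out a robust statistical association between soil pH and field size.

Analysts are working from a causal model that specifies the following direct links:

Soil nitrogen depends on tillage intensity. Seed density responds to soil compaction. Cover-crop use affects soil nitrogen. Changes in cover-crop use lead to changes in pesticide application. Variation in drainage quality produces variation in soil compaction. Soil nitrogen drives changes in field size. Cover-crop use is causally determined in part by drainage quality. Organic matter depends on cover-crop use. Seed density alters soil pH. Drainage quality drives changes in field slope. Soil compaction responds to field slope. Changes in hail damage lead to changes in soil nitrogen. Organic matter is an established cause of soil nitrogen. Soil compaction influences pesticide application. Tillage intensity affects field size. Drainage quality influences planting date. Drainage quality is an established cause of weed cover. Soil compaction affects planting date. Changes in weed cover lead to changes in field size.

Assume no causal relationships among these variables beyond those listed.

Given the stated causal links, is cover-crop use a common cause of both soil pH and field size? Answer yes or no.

Cover-crop use has no stated causal path to soil pH. A confounder must cause both variables, so cover-crop use does not qualify.

no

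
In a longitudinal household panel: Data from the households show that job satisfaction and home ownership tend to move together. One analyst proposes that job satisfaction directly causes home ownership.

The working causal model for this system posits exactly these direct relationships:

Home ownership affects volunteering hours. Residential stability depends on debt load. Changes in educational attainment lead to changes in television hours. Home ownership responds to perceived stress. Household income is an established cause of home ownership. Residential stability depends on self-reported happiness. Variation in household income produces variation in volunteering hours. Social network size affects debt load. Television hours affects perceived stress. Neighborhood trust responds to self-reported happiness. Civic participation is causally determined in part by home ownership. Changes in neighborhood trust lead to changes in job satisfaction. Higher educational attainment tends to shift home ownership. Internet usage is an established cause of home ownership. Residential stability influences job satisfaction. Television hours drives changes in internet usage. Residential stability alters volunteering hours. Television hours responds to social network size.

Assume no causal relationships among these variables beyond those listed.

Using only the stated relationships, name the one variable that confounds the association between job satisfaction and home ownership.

social network size

Social network size has a causal path to job satisfaction (social network size → debt load → residential stability → job satisfaction) and a separate causal path to home ownership (social network size → television hours → perceived stress → home ownership), so it is a common cause of both.
No stated relationship gives job satisfaction a causal route to home ownership, so the correlation is explained by the shared upstream cause rather than a direct effect.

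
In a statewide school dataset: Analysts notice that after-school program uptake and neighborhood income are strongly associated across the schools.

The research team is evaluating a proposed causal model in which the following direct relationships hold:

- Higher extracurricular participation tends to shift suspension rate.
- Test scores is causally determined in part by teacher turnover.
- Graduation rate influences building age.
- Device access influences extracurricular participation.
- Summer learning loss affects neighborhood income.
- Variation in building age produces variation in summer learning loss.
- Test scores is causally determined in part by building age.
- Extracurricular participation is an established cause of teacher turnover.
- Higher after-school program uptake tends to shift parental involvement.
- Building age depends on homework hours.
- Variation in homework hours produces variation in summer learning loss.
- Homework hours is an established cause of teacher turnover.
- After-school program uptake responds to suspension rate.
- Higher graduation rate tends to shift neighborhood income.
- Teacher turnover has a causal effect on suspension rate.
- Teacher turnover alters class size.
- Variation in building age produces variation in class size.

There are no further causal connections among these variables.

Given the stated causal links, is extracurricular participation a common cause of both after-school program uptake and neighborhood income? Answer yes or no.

Extracurricular participation has no stated causal path to neighborhood income. A confounder must cause both variables, so extracurricular participation does not qualify.

no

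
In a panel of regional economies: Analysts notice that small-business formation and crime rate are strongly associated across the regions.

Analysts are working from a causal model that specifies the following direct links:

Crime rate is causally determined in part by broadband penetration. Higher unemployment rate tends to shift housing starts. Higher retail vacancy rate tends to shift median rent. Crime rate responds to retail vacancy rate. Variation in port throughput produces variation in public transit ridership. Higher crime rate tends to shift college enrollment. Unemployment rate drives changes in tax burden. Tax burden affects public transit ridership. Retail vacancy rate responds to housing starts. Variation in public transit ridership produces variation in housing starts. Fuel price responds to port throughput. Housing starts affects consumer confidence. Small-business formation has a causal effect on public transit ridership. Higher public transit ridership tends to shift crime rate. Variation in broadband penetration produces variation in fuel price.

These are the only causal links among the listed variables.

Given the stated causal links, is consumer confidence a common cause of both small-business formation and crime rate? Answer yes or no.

Consumer confidence has no stated causal path to either small-business formation or crime rate. A confounder must cause both variables, so consumer confidence does not qualify.

no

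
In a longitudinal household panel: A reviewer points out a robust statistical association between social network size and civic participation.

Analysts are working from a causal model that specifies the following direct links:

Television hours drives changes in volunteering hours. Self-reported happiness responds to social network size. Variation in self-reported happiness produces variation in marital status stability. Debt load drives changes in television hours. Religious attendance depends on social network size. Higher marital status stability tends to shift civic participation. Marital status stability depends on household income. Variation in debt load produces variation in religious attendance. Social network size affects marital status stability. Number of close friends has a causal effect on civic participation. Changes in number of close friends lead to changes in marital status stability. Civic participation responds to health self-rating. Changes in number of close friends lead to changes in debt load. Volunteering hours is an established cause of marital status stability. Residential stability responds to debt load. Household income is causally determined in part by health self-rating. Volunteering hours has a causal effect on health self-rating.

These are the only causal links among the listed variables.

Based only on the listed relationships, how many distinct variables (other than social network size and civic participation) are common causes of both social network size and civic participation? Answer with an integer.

No listed variable has a causal path to both social network size and civic participation, so there are no common causes.

0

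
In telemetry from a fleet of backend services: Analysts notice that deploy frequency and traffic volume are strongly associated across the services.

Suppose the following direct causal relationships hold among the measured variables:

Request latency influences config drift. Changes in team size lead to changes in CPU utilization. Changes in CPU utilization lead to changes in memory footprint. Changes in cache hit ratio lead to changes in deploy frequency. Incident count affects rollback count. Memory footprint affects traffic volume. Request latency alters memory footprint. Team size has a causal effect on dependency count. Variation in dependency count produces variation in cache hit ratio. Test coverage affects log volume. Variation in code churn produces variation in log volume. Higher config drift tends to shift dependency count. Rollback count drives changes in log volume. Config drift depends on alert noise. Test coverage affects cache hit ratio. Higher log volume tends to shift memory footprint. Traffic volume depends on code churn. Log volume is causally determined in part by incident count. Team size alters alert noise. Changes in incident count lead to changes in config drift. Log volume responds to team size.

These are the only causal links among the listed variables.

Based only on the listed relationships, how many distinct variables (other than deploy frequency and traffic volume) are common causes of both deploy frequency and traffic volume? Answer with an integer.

The common causes are: incident count (to deploy frequency via incident count → config drift → dependency count → cache hit ratio → deploy frequency; to traffic volume via incident count → log volume → memory footprint → traffic volume); request latency (to deploy frequency via request latency → config drift → dependency count → cache hit ratio → deploy frequency; to traffic volume via request latency → memory footprint → traffic volume); team size (to deploy frequency via team size → dependency count → cache hit ratio → deploy frequency; to traffic volume via team size → CPU utilization → memory footprint → traffic volume); test coverage (to deploy frequency via test coverage → cache hit ratio → deploy frequency; to traffic volume via test coverage → log volume → memory footprint → traffic volume).
Every other variable lacks a causal path to at least one of deploy frequency and traffic volume.

4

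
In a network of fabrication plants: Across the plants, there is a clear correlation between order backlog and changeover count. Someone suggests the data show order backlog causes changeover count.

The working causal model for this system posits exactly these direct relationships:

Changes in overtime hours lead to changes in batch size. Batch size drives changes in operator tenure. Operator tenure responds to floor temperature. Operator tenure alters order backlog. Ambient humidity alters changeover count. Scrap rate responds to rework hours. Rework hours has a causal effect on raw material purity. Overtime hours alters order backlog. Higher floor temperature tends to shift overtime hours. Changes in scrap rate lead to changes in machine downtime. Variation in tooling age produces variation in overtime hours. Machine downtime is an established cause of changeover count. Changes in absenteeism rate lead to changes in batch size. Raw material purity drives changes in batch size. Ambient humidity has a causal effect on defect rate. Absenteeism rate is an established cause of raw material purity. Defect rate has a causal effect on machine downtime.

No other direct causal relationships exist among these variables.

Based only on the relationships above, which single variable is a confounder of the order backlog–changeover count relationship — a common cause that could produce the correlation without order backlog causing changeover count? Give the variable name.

rework hours

Rework hours has a causal path to order backlog (rework hours → raw material purity → batch size → operator tenure → order backlog) and a separate causal path to changeover count (rework hours → scrap rate → machine downtime → changeover count), so it is a common cause of both.
No stated relationship gives order backlog a causal route to changeover count, so the correlation is explained by the shared upstream cause rather than a direct effect.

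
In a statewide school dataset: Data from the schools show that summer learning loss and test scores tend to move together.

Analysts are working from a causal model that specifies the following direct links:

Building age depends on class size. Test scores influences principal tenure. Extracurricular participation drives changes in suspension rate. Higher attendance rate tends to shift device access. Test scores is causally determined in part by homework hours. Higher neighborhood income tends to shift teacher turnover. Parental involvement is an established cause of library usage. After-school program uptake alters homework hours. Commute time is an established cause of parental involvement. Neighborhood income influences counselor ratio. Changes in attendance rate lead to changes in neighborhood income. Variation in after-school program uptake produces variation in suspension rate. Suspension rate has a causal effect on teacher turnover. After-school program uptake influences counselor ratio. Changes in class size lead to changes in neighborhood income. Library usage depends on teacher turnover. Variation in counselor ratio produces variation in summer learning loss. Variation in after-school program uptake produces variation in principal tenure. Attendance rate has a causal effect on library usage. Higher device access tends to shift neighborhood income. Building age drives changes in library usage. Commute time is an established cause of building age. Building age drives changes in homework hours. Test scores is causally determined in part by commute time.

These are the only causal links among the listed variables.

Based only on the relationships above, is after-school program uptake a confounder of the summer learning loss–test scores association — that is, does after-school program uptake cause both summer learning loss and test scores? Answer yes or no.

yes

After-school program uptake has a causal path to summer learning loss (after-school program uptake → counselor ratio → summer learning loss) and to test scores (after-school program uptake → homework hours → test scores), so it is a common cause of both — a confounder.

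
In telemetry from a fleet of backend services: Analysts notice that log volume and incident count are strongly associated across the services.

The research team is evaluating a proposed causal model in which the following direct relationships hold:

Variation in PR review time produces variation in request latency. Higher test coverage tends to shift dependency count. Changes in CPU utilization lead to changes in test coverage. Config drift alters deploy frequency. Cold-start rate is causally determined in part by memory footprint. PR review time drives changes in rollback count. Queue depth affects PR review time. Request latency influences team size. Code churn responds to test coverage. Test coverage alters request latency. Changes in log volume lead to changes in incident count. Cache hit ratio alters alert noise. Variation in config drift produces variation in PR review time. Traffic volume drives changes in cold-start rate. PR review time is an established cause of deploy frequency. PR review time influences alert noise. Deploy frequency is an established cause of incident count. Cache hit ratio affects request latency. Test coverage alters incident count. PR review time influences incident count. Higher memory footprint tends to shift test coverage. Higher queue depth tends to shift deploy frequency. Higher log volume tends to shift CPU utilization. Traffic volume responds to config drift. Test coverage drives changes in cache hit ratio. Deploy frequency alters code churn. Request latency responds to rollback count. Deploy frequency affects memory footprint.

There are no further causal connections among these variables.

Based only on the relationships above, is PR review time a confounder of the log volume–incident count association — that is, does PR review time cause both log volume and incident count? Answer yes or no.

PR review time has no stated causal path to log volume. A confounder must cause both variables, so PR review time does not qualify.

no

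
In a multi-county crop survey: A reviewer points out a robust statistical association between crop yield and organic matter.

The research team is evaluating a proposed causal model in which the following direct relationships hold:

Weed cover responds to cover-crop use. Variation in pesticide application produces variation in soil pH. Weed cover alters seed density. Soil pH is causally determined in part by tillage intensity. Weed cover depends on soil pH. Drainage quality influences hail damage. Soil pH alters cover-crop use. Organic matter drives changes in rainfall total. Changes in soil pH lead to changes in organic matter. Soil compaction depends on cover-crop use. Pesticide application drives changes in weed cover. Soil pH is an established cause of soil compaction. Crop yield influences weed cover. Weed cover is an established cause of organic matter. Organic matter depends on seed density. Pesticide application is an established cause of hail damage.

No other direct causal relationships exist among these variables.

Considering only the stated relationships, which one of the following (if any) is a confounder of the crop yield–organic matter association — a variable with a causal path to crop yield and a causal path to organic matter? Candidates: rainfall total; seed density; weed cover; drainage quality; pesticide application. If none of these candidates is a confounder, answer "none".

None of the listed candidates has causal paths to both crop yield and organic matter in the stated relationships, so none is a common cause.

none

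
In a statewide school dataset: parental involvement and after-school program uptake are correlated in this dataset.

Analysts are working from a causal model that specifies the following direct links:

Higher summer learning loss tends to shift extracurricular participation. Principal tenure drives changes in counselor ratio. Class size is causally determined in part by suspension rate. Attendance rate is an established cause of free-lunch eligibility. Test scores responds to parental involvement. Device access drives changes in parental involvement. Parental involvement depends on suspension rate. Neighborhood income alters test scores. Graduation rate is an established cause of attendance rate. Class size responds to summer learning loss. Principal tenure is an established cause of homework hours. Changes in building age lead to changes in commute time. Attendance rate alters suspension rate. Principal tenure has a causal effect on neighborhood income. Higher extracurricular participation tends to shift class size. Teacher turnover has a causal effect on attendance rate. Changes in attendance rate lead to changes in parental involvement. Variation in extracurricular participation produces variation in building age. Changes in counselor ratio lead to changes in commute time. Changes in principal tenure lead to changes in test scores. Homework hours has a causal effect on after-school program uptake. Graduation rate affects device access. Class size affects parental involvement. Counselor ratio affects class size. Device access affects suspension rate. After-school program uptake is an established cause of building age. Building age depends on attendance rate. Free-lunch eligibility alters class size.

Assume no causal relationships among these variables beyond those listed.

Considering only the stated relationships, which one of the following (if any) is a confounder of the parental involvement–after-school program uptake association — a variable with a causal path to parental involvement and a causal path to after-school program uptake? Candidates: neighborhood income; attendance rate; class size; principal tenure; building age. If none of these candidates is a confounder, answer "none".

Principal tenure causes parental involvement (principal tenure → counselor ratio → class size → parental involvement) and also causes after-school program uptake (principal tenure → homework hours → after-school program uptake); it is a common cause of both.
Each of the other candidates lacks a causal path to at least one of parental involvement and after-school program uptake, so they do not confound the relationship.

principal tenure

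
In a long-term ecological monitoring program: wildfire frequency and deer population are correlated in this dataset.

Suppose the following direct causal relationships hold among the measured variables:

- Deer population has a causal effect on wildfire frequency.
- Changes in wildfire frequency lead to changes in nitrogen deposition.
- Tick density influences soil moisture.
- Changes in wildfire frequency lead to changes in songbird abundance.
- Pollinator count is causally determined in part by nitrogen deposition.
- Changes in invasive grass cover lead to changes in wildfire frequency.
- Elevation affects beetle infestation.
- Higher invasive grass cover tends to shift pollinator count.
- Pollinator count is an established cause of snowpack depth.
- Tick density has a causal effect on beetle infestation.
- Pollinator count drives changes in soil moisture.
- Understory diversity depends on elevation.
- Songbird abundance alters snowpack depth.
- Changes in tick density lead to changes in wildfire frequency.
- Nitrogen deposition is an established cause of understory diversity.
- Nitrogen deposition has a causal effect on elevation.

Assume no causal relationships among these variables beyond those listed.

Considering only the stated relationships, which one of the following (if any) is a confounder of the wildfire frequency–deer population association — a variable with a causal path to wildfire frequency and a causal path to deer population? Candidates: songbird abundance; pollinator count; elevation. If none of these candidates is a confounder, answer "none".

None of the listed candidates has causal paths to both wildfire frequency and deer population in the stated relationships, so none is a common cause.

none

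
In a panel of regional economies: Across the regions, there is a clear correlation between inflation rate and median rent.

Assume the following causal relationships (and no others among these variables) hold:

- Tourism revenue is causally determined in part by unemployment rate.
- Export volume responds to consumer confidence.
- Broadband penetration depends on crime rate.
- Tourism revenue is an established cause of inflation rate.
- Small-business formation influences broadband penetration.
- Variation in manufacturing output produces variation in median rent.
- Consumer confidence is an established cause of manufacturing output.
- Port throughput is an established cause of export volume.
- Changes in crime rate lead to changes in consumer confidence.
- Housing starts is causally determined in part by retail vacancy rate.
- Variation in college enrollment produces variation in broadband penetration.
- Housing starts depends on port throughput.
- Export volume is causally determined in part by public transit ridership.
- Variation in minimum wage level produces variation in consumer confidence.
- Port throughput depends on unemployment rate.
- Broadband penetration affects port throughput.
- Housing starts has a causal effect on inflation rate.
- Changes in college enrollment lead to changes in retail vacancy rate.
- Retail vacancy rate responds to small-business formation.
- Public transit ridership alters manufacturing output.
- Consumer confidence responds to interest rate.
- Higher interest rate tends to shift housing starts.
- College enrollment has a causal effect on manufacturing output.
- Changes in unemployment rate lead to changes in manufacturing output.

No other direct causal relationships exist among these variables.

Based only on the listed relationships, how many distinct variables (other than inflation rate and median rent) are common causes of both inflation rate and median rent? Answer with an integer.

The common causes are: college enrollment (to inflation rate via college enrollment → retail vacancy rate → housing starts → inflation rate; to median rent via college enrollment → manufacturing output → median rent); crime rate (to inflation rate via crime rate → broadband penetration → port throughput → housing starts → inflation rate; to median rent via crime rate → consumer confidence → manufacturing output → median rent); interest rate (to inflation rate via interest rate → housing starts → inflation rate; to median rent via interest rate → consumer confidence → manufacturing output → median rent); unemployment rate (to inflation rate via unemployment rate → tourism revenue → inflation rate; to median rent via unemployment rate → manufacturing output → median rent).
Every other variable lacks a causal path to at least one of inflation rate and median rent.

4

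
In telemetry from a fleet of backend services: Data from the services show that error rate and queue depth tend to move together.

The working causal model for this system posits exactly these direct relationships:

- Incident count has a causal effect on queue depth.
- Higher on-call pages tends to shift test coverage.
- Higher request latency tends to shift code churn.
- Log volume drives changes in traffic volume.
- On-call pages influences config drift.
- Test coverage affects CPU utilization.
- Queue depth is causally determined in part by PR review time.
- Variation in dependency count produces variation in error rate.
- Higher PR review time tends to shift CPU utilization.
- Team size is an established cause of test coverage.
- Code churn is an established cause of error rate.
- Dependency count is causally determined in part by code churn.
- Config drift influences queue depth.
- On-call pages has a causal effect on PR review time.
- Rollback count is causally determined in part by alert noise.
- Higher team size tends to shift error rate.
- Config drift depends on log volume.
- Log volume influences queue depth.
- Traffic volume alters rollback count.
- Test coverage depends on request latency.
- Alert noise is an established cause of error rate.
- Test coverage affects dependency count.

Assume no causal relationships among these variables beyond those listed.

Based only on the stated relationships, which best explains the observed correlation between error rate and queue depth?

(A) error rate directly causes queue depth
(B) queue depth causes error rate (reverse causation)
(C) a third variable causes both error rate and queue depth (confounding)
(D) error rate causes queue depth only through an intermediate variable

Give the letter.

C

On-call pages causes error rate (on-call pages → test coverage → dependency count → error rate) and queue depth (on-call pages → config drift → queue depth) — a common cause creating the correlation.
There is no stated path from error rate to queue depth or from queue depth to error rate, so neither direct nor reverse causation applies.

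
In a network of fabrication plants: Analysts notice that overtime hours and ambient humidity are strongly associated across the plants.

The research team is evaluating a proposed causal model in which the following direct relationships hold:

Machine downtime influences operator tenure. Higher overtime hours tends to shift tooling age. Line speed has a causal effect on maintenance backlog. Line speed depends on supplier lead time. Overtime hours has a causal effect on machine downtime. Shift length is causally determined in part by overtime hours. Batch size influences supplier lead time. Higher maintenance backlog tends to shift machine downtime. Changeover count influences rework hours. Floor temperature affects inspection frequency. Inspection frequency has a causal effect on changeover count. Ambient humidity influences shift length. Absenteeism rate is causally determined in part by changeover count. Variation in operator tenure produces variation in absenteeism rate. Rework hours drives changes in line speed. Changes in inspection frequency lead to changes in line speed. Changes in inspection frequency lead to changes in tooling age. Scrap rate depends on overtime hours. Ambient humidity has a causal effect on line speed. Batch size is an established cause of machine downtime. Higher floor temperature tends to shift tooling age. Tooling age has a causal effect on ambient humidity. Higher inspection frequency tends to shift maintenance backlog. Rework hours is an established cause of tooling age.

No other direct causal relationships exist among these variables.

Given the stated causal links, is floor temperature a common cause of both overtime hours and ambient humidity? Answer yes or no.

no

Floor temperature has no stated causal path to overtime hours. A confounder must cause both variables, so floor temperature does not qualify.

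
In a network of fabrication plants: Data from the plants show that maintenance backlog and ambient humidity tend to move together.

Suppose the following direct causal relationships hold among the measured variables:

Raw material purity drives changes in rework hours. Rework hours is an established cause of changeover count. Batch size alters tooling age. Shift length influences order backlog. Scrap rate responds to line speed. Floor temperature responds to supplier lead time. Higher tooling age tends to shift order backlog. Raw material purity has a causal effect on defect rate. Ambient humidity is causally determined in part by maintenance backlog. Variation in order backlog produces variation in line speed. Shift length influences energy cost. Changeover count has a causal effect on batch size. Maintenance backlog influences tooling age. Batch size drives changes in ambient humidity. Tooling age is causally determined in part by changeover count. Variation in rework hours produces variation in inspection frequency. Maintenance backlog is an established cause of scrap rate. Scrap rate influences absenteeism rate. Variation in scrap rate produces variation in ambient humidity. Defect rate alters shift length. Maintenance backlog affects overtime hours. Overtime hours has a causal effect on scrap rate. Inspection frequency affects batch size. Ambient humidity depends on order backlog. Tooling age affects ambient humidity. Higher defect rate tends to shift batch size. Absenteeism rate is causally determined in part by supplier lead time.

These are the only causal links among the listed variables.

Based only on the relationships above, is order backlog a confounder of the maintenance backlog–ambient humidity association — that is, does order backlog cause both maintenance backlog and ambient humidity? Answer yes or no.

Order backlog has no stated causal path to maintenance backlog. A confounder must cause both variables, so order backlog does not qualify.

no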